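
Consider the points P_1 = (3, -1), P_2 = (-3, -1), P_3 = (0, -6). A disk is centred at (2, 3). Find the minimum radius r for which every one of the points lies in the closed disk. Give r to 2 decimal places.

9.22

The required radius is the distance from (2, 3) to the farthest point.
Squared distances: 17, 41, 85.
Maximum is 85, attained at P_3.
r = √85 ≈ 9.22.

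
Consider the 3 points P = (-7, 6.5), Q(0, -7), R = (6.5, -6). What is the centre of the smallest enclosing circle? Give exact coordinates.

Side lengths²: PQ² = 231.25, PR² = 338.5, QR² = 43.25.
Since PR² = 338.5 ≥ 231.25 + 43.25 = 274.5, the angle opposite PR is not acute, so the smallest enclosing circle has PR as diameter.
Centre = midpoint of PR = (-0.25, 0.25), r² = 338.5/4 = 84.625.
Centre = (-0.25, 0.25).

(-0.25, 0.25)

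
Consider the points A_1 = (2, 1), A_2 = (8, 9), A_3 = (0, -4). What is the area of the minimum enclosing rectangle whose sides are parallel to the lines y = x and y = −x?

52.5

In coordinates u = x + y, v = x − y the rectangle is axis-aligned; the map (x,y)→(u,v) scales areas by 2.
u-values: 3, 17, -4; range = 17 − (-4) = 21.
v-values: 1, -1, 4; range = 4 − (-1) = 5.
Area = (21 × 5) / 2 = 52.5.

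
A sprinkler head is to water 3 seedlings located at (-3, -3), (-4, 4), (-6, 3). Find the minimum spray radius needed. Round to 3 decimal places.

3.536

Call the three points A, B, C in the order given.
Side lengths²: AB² = 50, AC² = 45, BC² = 5.
Since AB² = 50 ≥ 45 + 5 = 50, the angle opposite AB is not acute, so the smallest enclosing circle has AB as diameter.
Centre = midpoint of AB = (-3.5, 0.5), r² = 50/4 = 12.5.
r = √(12.5) ≈ 3.536.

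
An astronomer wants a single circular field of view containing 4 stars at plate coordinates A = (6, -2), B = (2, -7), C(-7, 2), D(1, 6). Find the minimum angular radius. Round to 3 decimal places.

6.872

A smallest enclosing disk is always determined by at most three of the input points on its boundary.
The minimum enclosing circle is determined by three boundary points: B, C, D.
Their circumcentre is (-2/3, -2/3) with r² = 425/9.
The farthest remaining point A is at distance² 416/9 ≤ 425/9.
r = √(425/9) ≈ 6.872.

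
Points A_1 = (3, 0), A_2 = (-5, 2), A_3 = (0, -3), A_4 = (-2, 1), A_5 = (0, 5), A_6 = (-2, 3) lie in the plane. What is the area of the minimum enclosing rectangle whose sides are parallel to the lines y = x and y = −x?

In coordinates u = x + y, v = x − y the rectangle is axis-aligned; the map (x,y)→(u,v) scales areas by 2.
u-values: 3, -3, -3, -1, 5, 1; range = 5 − (-3) = 8.
v-values: 3, -7, 3, -3, -5, -5; range = 3 − (-7) = 10.
Area = (8 × 10) / 2 = 40.

40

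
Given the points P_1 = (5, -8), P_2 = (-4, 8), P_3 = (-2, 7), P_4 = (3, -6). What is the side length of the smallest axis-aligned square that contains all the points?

The bounding box has width 9 and height 16.
An axis-aligned square enclosing the set must have side ≥ max(width, height).
So the minimum side is max(9, 16) = 16.

16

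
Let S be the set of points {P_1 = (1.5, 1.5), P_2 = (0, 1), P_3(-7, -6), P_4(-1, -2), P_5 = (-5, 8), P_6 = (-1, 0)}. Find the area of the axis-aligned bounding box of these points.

119

x ranges over [-7, 1.5], width 8.5.
y ranges over [-6, 8], height 14.
Area = 8.5 × 14 = 119.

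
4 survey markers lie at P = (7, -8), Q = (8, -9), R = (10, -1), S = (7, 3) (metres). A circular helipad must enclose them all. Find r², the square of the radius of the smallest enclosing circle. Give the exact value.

A smallest enclosing disk is always determined by at most three of the input points on its boundary.
The farthest pair is Q–S with squared distance 145. The circle on this segment as diameter has centre (7.5, -3) and r² = 145/4 = 36.25.
Check P: distance² to centre = 25.25 ≤ 36.25, so it lies inside.
All remaining points lie in this disk, and no smaller disk contains both endpoints, so this is the minimum enclosing circle.

36.25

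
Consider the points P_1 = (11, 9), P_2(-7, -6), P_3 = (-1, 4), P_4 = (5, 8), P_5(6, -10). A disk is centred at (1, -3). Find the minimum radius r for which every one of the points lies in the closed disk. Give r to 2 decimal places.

15.62

The required radius is the distance from (1, -3) to the farthest point.
Squared distances: 244, 73, 53, 137, 74.
Maximum is 244, attained at P_1.
r = √244 ≈ 15.62.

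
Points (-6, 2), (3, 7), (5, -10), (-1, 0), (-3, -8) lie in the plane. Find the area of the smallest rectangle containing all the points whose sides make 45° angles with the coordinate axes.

241.5

In coordinates u = x + y, v = x − y the rectangle is axis-aligned; the map (x,y)→(u,v) scales areas by 2.
u-values: -4, 10, -5, -1, -11; range = 10 − (-11) = 21.
v-values: -8, -4, 15, -1, 5; range = 15 − (-8) = 23.
Area = (21 × 23) / 2 = 241.5.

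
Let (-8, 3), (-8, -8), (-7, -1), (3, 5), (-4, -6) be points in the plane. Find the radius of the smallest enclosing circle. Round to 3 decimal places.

By Welzl's lemma the MEC is supported by two points (diametrically opposite) or three points (on a circumcircle).
The farthest pair is (-8, -8)–(3, 5) with squared distance 290. The circle on this segment as diameter has centre (-2.5, -1.5) and r² = 290/4 = 72.5.
Check (-8, 3): distance² to centre = 50.5 ≤ 72.5, so it lies inside.
All remaining points lie in this disk, and no smaller disk contains both endpoints, so this is the minimum enclosing circle.
r = √(72.5) ≈ 8.515.

8.515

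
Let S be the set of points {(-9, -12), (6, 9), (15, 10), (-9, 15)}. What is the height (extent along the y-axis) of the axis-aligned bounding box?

max y = 15, min y = -12, so height = 27.

27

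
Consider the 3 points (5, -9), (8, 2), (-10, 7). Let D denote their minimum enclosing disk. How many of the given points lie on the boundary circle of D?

Call the three points A, B, C in the order given.
Side lengths²: AB² = 130, AC² = 481, BC² = 349.
Since AC² = 481 ≥ 349 + 130 = 479, the angle opposite AC is not acute, so the smallest enclosing circle has AC as diameter.
Centre = midpoint of AC = (-2.5, -1), r² = 481/4 = 120.25.
The points at distance exactly r from the centre are (5, -9), (-10, 7) — 2 points.

2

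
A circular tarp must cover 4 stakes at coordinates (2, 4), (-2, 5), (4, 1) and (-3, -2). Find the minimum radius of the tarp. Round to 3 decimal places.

4.221

The minimum enclosing circle of a finite set is fixed by two of the points (as a diameter) or three (as a circumcircle).
The minimum enclosing circle is determined by three boundary points: (-2, 5), (4, 1), (-3, -2).
Their circumcentre is (-5/23, 27/23) with r² = 9425/529.
The farthest remaining point (2, 4) is at distance² 6826/529 ≤ 9425/529.
r = √(9425/529) ≈ 4.221.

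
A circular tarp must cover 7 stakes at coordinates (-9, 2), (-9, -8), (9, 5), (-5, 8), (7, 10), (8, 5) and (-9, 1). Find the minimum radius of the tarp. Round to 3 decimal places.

12.042

By Welzl's lemma the MEC is supported by two points (diametrically opposite) or three points (on a circumcircle).
The farthest pair is (-9, -8)–(7, 10) with squared distance 580. The circle on this segment as diameter has centre (-1, 1) and r² = 580/4 = 145.
Check (-9, 2): distance² to centre = 65 ≤ 145, so it lies inside.
All remaining points lie in this disk, and no smaller disk contains both endpoints, so this is the minimum enclosing circle.
r = √145 ≈ 12.042.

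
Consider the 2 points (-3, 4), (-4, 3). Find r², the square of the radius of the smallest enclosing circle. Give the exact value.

0.5

The smallest circle enclosing two points has them as diameter endpoints.
Centre = midpoint = (-3.5, 3.5); r² = |(-3, 4)−(-4, 3)|²/4 = 2/4 = 0.5.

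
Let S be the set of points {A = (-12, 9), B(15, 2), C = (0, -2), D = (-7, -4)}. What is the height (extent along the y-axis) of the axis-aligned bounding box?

13

max y = 9, min y = -4, so height = 13.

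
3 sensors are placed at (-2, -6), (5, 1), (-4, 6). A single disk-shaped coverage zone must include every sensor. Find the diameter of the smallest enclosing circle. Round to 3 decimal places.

Call the three points A, B, C in the order given.
Side lengths²: AB² = 98, AC² = 148, BC² = 106.
Since AC² = 148 < 106 + 98 = 204, the triangle is acute, so the smallest enclosing circle is the circumcircle.
Circumcentre = (-9/7, 2/7), r² = 1961/49.
Diameter = 2r = 2√(1961/49) ≈ 12.652.

12.652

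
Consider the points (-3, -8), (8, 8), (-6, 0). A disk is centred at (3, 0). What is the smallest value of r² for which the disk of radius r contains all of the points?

100

The required radius is the distance from (3, 0) to the farthest point.
Squared distances: 100, 89, 81.
Maximum is 100, attained at (-3, -8).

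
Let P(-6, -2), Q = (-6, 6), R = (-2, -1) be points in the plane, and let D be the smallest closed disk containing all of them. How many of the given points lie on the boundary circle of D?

Side lengths²: PQ² = 64, PR² = 17, QR² = 65.
Since QR² = 65 < 64 + 17 = 81, the triangle is acute, so the smallest enclosing circle is the circumcircle.
Circumcentre = (-4.875, 2), r² = 17.265625.
The points at distance exactly r from the centre are P, Q, R — 3 points.

3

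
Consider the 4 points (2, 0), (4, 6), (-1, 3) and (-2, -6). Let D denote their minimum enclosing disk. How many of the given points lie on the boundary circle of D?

2

By Welzl's lemma the MEC is supported by two points (diametrically opposite) or three points (on a circumcircle).
The farthest pair is (4, 6)–(-2, -6) with squared distance 180. The circle on this segment as diameter has centre (1, 0) and r² = 180/4 = 45.
Check (2, 0): distance² to centre = 1 ≤ 45, so it lies inside.
All remaining points lie in this disk, and no smaller disk contains both endpoints, so this is the minimum enclosing circle.
The points at distance exactly r from the centre are (4, 6), (-2, -6) — 2 points.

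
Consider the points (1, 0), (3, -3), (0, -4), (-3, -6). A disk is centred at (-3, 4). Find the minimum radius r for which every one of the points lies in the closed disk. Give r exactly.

10

The required radius is the distance from (-3, 4) to the farthest point.
Squared distances: 32, 85, 73, 100.
Maximum is 100, attained at (-3, -6).
r = √100 = 10.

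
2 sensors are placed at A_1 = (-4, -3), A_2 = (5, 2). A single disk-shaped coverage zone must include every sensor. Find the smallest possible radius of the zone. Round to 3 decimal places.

5.148

The smallest circle enclosing two points has them as diameter endpoints.
Centre = midpoint = (0.5, -0.5); r² = |A_1A_2|²/4 = 106/4 = 26.5.
r = √(26.5) ≈ 5.148.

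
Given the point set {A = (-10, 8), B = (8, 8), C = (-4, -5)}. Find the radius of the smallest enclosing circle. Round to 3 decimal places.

Side lengths²: AB² = 324, AC² = 205, BC² = 313.
Since AB² = 324 < 313 + 205 = 518, the triangle is acute, so the smallest enclosing circle is the circumcircle.
Circumcentre = (-1, 111/26), r² = 64165/676.
r = √(64165/676) ≈ 9.743.

9.743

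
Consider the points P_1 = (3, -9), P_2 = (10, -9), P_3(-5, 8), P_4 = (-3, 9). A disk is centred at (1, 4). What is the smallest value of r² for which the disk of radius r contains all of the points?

The required radius is the distance from (1, 4) to the farthest point.
Squared distances: 173, 250, 52, 41.
Maximum is 250, attained at P_2.

250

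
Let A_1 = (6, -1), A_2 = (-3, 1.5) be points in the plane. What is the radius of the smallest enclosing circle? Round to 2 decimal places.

4.67

The smallest circle enclosing two points has them as diameter endpoints.
Centre = midpoint = (1.5, 0.25); r² = |A_1A_2|²/4 = 87.25/4 = 21.8125.
r = √(21.8125) ≈ 4.67.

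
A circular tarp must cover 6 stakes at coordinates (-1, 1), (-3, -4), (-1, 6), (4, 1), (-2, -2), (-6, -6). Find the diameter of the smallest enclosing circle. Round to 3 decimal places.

The minimum enclosing circle is determined by three boundary points: (-1, 6), (4, 1), (-6, -6).
Their circumcentre is (-83/34, -15/34) with r² = 25181/578.
The farthest remaining point (-3, -4) is at distance² 7501/578 ≤ 25181/578.
Diameter = 2r = 2√(25181/578) ≈ 13.201.

13.201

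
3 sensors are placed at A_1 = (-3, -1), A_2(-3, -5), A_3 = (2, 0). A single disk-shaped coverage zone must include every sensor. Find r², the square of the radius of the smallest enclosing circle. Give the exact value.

Side lengths²: A_1A_2² = 16, A_1A_3² = 26, A_2A_3² = 50.
Since A_2A_3² = 50 ≥ 26 + 16 = 42, the angle opposite A_2A_3 is not acute, so the smallest enclosing circle has A_2A_3 as diameter.
Centre = midpoint of A_2A_3 = (-0.5, -2.5), r² = 50/4 = 12.5.

12.5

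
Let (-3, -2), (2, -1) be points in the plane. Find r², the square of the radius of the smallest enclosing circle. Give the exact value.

6.5

The smallest circle enclosing two points has them as diameter endpoints.
Centre = midpoint = (-0.5, -1.5); r² = |(-3, -2)−(2, -1)|²/4 = 26/4 = 6.5.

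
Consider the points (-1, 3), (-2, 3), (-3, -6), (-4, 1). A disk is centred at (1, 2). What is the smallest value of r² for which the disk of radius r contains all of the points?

The required radius is the distance from (1, 2) to the farthest point.
Squared distances: 5, 10, 80, 26.
Maximum is 80, attained at (-3, -6).

80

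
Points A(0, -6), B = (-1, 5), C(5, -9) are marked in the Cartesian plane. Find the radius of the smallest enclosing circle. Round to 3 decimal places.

7.616

Side lengths²: AB² = 122, AC² = 34, BC² = 232.
Since BC² = 232 ≥ 122 + 34 = 156, the angle opposite BC is not acute, so the smallest enclosing circle has BC as diameter.
Centre = midpoint of BC = (2, -2), r² = 232/4 = 58.
r = √58 ≈ 7.616.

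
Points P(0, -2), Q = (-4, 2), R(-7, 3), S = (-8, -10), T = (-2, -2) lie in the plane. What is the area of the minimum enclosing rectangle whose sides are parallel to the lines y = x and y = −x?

96

In coordinates u = x + y, v = x − y the rectangle is axis-aligned; the map (x,y)→(u,v) scales areas by 2.
u-values: -2, -2, -4, -18, -4; range = -2 − (-18) = 16.
v-values: 2, -6, -10, 2, 0; range = 2 − (-10) = 12.
Area = (16 × 12) / 2 = 96.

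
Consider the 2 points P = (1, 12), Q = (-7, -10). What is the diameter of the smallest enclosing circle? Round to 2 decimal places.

23.41

The smallest circle enclosing two points has them as diameter endpoints.
Centre = midpoint = (-3, 1); r² = |PQ|²/4 = 548/4 = 137.
Diameter = 2r = 2√137 ≈ 23.41.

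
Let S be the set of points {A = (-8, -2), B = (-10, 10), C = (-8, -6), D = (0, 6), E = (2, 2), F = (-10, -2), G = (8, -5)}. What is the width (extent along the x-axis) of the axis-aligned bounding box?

max x = 8, min x = -10, so width = 18.

18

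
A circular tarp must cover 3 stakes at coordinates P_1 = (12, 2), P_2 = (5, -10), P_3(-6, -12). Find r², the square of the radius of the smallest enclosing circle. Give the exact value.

130

Side lengths²: P_1P_2² = 193, P_1P_3² = 520, P_2P_3² = 125.
Since P_1P_3² = 520 ≥ 193 + 125 = 318, the angle opposite P_1P_3 is not acute, so the smallest enclosing circle has P_1P_3 as diameter.
Centre = midpoint of P_1P_3 = (3, -5), r² = 520/4 = 130.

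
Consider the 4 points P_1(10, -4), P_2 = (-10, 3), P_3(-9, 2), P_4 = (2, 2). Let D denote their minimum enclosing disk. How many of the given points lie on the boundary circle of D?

The farthest pair is P_1–P_2 with squared distance 449. The circle on this segment as diameter has centre (0, -0.5) and r² = 449/4 = 112.25.
Check P_3: distance² to centre = 87.25 ≤ 112.25, so it lies inside.
All remaining points lie in this disk, and no smaller disk contains both endpoints, so this is the minimum enclosing circle.
The points at distance exactly r from the centre are P_1, P_2 — 2 points.

2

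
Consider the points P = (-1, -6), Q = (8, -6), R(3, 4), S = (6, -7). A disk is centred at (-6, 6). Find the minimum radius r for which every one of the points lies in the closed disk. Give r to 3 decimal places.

18.439

The required radius is the distance from (-6, 6) to the farthest point.
Squared distances: 169, 340, 85, 313.
Maximum is 340, attained at Q.
r = √340 ≈ 18.439.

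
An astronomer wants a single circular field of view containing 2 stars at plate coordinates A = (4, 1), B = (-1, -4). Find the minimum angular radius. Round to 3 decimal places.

3.536

The smallest circle enclosing two points has them as diameter endpoints.
Centre = midpoint = (1.5, -1.5); r² = |AB|²/4 = 50/4 = 12.5.
r = √(12.5) ≈ 3.536.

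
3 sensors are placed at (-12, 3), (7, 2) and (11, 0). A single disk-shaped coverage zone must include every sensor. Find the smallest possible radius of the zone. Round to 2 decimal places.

Call the three points A, B, C in the order given.
Side lengths²: AB² = 362, AC² = 538, BC² = 20.
Since AC² = 538 ≥ 362 + 20 = 382, the angle opposite AC is not acute, so the smallest enclosing circle has AC as diameter.
Centre = midpoint of AC = (-0.5, 1.5), r² = 538/4 = 134.5.
r = √(134.5) ≈ 11.60.

11.60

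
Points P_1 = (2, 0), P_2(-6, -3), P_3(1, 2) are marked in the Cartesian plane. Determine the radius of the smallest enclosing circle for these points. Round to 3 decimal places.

Side lengths²: P_1P_2² = 73, P_1P_3² = 5, P_2P_3² = 74.
Since P_2P_3² = 74 < 73 + 5 = 78, the triangle is acute, so the smallest enclosing circle is the circumcircle.
Circumcentre = (-85/38, -33/38), r² = 13505/722.
r = √(13505/722) ≈ 4.325.

4.325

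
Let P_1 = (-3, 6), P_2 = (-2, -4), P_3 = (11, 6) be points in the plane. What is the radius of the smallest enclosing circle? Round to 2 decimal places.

Side lengths²: P_1P_2² = 101, P_1P_3² = 196, P_2P_3² = 269.
Since P_2P_3² = 269 < 196 + 101 = 297, the triangle is acute, so the smallest enclosing circle is the circumcircle.
Circumcentre = (4, 1.65), r² = 67.9225.
r = √(67.9225) ≈ 8.24.

8.24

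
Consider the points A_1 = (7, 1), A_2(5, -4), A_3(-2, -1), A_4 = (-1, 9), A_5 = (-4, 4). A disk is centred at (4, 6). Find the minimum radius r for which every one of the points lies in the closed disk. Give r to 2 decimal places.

The required radius is the distance from (4, 6) to the farthest point.
Squared distances: 34, 101, 85, 34, 68.
Maximum is 101, attained at A_2.
r = √101 ≈ 10.05.

10.05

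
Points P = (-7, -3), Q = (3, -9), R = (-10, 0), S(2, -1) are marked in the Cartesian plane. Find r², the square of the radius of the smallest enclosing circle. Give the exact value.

62.5

A smallest enclosing disk is always determined by at most three of the input points on its boundary.
The farthest pair is Q–R with squared distance 250. The circle on this segment as diameter has centre (-3.5, -4.5) and r² = 250/4 = 62.5.
Check P: distance² to centre = 14.5 ≤ 62.5, so it lies inside.
All remaining points lie in this disk, and no smaller disk contains both endpoints, so this is the minimum enclosing circle.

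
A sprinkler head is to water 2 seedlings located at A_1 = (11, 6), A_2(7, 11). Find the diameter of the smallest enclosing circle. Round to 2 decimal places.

6.40

The smallest circle enclosing two points has them as diameter endpoints.
Centre = midpoint = (9, 8.5); r² = |A_1A_2|²/4 = 41/4 = 10.25.
Diameter = 2r = 2√(10.25) ≈ 6.40.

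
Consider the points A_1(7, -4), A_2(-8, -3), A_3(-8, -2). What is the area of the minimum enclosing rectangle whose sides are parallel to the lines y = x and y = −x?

In coordinates u = x + y, v = x − y the rectangle is axis-aligned; the map (x,y)→(u,v) scales areas by 2.
u-values: 3, -11, -10; range = 3 − (-11) = 14.
v-values: 11, -5, -6; range = 11 − (-6) = 17.
Area = (14 × 17) / 2 = 119.

119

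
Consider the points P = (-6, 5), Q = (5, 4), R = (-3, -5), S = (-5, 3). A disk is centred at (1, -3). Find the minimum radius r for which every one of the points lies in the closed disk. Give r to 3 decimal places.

The required radius is the distance from (1, -3) to the farthest point.
Squared distances: 113, 65, 20, 72.
Maximum is 113, attained at P.
r = √113 ≈ 10.630.

10.630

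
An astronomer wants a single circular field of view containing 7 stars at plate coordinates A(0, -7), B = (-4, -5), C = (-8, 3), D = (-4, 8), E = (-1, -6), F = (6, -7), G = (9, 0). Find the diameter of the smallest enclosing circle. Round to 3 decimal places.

18.055

A smallest enclosing disk is always determined by at most three of the input points on its boundary.
The minimum enclosing circle is determined by three boundary points: C, D, F.
Their circumcentre is (13/22, 5/22) with r² = 19721/242.
The farthest remaining point G is at distance² 17125/242 ≤ 19721/242.
Diameter = 2r = 2√(19721/242) ≈ 18.055.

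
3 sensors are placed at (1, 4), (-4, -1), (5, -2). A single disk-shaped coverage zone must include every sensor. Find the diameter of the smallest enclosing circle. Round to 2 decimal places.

Call the three points A, B, C in the order given.
Side lengths²: AB² = 50, AC² = 52, BC² = 82.
Since BC² = 82 < 52 + 50 = 102, the triangle is acute, so the smallest enclosing circle is the circumcircle.
Circumcentre = (0.6, -0.6), r² = 21.32.
Diameter = 2r = 2√(21.32) ≈ 9.23.

9.23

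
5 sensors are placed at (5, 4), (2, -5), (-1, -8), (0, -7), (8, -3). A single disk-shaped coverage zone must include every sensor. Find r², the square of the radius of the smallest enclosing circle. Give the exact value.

45

A smallest enclosing disk is always determined by at most three of the input points on its boundary.
The farthest pair is (5, 4)–(-1, -8) with squared distance 180. The circle on this segment as diameter has centre (2, -2) and r² = 180/4 = 45.
Check (2, -5): distance² to centre = 9 ≤ 45, so it lies inside.
All remaining points lie in this disk, and no smaller disk contains both endpoints, so this is the minimum enclosing circle.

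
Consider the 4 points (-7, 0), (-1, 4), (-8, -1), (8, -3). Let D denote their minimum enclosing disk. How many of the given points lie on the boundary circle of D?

2

A smallest enclosing disk is always determined by at most three of the input points on its boundary.
The farthest pair is (-8, -1)–(8, -3) with squared distance 260. The circle on this segment as diameter has centre (0, -2) and r² = 260/4 = 65.
Check (-7, 0): distance² to centre = 53 ≤ 65, so it lies inside.
All remaining points lie in this disk, and no smaller disk contains both endpoints, so this is the minimum enclosing circle.
The points at distance exactly r from the centre are (-8, -1), (8, -3) — 2 points.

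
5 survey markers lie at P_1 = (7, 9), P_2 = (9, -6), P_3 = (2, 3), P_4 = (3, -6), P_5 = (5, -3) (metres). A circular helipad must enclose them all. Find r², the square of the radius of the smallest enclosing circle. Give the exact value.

The minimum enclosing circle of a finite set is fixed by two of the points (as a diameter) or three (as a circumcircle).
The minimum enclosing circle is determined by three boundary points: P_1, P_2, P_4.
Their circumcentre is (6, 37/30) with r² = 55189/900.
The farthest remaining point P_3 is at distance² 17209/900 ≤ 55189/900.

55189/900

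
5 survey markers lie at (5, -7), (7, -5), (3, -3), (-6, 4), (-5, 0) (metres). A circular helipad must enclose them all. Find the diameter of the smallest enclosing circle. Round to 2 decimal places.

15.81

The farthest pair is (7, -5)–(-6, 4) with squared distance 250. The circle on this segment as diameter has centre (0.5, -0.5) and r² = 250/4 = 62.5.
Check (5, -7): distance² to centre = 62.5 ≤ 62.5, so it lies inside.
All remaining points lie in this disk, and no smaller disk contains both endpoints, so this is the minimum enclosing circle.
Diameter = 2r = 2√(62.5) ≈ 15.81.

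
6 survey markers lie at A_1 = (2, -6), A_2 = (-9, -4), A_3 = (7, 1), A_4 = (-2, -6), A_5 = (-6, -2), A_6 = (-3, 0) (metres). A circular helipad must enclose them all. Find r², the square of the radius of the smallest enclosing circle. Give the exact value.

The farthest pair is A_2–A_3 with squared distance 281. The circle on this segment as diameter has centre (-1, -1.5) and r² = 281/4 = 70.25.
Check A_1: distance² to centre = 29.25 ≤ 70.25, so it lies inside.
All remaining points lie in this disk, and no smaller disk contains both endpoints, so this is the minimum enclosing circle.

70.25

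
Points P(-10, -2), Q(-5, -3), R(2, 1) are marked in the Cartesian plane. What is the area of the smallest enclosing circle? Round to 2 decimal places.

120.17

Side lengths²: PQ² = 26, PR² = 153, QR² = 65.
Since PR² = 153 ≥ 65 + 26 = 91, the angle opposite PR is not acute, so the smallest enclosing circle has PR as diameter.
Centre = midpoint of PR = (-4, -0.5), r² = 153/4 = 38.25.
Area = π·r² = π·38.25 ≈ 120.17.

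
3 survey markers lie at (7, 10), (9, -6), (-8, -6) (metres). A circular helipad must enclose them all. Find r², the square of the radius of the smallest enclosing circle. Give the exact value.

Call the three points A, B, C in the order given.
Side lengths²: AB² = 260, AC² = 481, BC² = 289.
Since AC² = 481 < 289 + 260 = 549, the triangle is acute, so the smallest enclosing circle is the circumcircle.
Circumcentre = (0.5, 1.0625), r² = 122.12890625.

122.12890625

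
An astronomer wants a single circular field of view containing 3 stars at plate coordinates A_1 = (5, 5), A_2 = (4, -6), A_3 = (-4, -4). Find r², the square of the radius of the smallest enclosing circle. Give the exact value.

Side lengths²: A_1A_2² = 122, A_1A_3² = 162, A_2A_3² = 68.
Since A_1A_3² = 162 < 122 + 68 = 190, the triangle is acute, so the smallest enclosing circle is the circumcircle.
Circumcentre = (1.2, -0.2), r² = 41.48.

41.48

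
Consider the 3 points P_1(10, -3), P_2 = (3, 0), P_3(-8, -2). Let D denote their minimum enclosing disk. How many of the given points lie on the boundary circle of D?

2

Side lengths²: P_1P_2² = 58, P_1P_3² = 325, P_2P_3² = 125.
Since P_1P_3² = 325 ≥ 125 + 58 = 183, the angle opposite P_1P_3 is not acute, so the smallest enclosing circle has P_1P_3 as diameter.
Centre = midpoint of P_1P_3 = (1, -2.5), r² = 325/4 = 81.25.
The points at distance exactly r from the centre are P_1, P_3 — 2 points.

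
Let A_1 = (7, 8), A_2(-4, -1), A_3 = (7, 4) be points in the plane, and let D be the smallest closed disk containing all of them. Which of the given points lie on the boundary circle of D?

Side lengths²: A_1A_2² = 202, A_1A_3² = 16, A_2A_3² = 146.
Since A_1A_2² = 202 ≥ 146 + 16 = 162, the angle opposite A_1A_2 is not acute, so the smallest enclosing circle has A_1A_2 as diameter.
Centre = midpoint of A_1A_2 = (1.5, 3.5), r² = 202/4 = 50.5.
The points at distance exactly r from the centre are A_1, A_2 — 2 points.

A_1, A_2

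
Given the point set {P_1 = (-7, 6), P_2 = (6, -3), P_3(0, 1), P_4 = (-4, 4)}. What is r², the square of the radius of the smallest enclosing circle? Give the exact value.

By Welzl's lemma the MEC is supported by two points (diametrically opposite) or three points (on a circumcircle).
The farthest pair is P_1–P_2 with squared distance 250. The circle on this segment as diameter has centre (-0.5, 1.5) and r² = 250/4 = 62.5.
Check P_3: distance² to centre = 0.5 ≤ 62.5, so it lies inside.
All remaining points lie in this disk, and no smaller disk contains both endpoints, so this is the minimum enclosing circle.

62.5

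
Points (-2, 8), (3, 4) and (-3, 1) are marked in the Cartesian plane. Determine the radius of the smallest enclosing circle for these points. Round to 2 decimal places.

3.89

Call the three points A, B, C in the order given.
Side lengths²: AB² = 41, AC² = 50, BC² = 45.
Since AC² = 50 < 45 + 41 = 86, the triangle is acute, so the smallest enclosing circle is the circumcircle.
Circumcentre = (-23/26, 111/26), r² = 5125/338.
r = √(5125/338) ≈ 3.89.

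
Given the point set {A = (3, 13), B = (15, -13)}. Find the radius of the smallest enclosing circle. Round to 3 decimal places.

The smallest circle enclosing two points has them as diameter endpoints.
Centre = midpoint = (9, 0); r² = |AB|²/4 = 820/4 = 205.
r = √205 ≈ 14.318.

14.318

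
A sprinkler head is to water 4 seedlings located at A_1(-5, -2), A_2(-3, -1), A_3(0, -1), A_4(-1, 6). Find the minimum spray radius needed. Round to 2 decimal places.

A smallest enclosing disk is always determined by at most three of the input points on its boundary.
The farthest pair is A_1–A_4 with squared distance 80. The circle on this segment as diameter has centre (-3, 2) and r² = 80/4 = 20.
Check A_2: distance² to centre = 9 ≤ 20, so it lies inside.
All remaining points lie in this disk, and no smaller disk contains both endpoints, so this is the minimum enclosing circle.
r = √20 ≈ 4.47.

4.47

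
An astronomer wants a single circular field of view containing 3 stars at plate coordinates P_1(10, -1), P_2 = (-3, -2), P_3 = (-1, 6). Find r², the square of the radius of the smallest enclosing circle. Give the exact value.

425/9

Side lengths²: P_1P_2² = 170, P_1P_3² = 170, P_2P_3² = 68.
Since P_1P_3² = 170 < 170 + 68 = 238, the triangle is acute, so the smallest enclosing circle is the circumcircle.
Circumcentre = (10/3, 2/3), r² = 425/9.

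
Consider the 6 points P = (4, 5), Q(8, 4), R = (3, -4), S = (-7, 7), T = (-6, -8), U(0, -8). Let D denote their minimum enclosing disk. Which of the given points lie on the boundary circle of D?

By Welzl's lemma the MEC is supported by two points (diametrically opposite) or three points (on a circumcircle).
The minimum enclosing circle is determined by three boundary points: Q, S, T.
Their circumcentre is (-23/37, -4/37) with r² = 124865/1369.
The farthest remaining point U is at distance² 85793/1369 ≤ 124865/1369.
The points at distance exactly r from the centre are Q, S, T — 3 points.

Q, S, T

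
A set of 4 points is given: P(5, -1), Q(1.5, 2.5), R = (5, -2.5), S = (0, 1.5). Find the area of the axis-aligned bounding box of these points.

x ranges over [0, 5], width 5.
y ranges over [-2.5, 2.5], height 5.
Area = 5 × 5 = 25.

25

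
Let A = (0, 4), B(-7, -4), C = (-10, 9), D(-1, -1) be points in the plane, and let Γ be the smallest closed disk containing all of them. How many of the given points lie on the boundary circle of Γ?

3

By Welzl's lemma the MEC is supported by two points (diametrically opposite) or three points (on a circumcircle).
The minimum enclosing circle is determined by three boundary points: B, C, D.
Their circumcentre is (-389/58, 169/58) with r² = 80545/1682.
The farthest remaining point A is at distance² 77645/1682 ≤ 80545/1682.
The points at distance exactly r from the centre are B, C, D — 3 points.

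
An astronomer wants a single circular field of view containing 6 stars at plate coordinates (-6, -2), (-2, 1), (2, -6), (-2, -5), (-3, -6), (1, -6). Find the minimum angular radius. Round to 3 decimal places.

The minimum enclosing circle is determined by three boundary points: (-6, -2), (-2, 1), (2, -6).
Their circumcentre is (-1.75, -3.5) with r² = 20.3125.
The farthest remaining point (1, -6) is at distance² 13.8125 ≤ 20.3125.
r = √(20.3125) ≈ 4.507.

4.507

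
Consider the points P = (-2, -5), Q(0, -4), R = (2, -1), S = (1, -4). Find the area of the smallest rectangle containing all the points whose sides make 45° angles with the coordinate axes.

8

In coordinates u = x + y, v = x − y the rectangle is axis-aligned; the map (x,y)→(u,v) scales areas by 2.
u-values: -7, -4, 1, -3; range = 1 − (-7) = 8.
v-values: 3, 4, 3, 5; range = 5 − 3 = 2.
Area = (8 × 2) / 2 = 8.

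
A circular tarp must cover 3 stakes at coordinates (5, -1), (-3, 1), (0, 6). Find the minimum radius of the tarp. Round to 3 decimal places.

Call the three points A, B, C in the order given.
Side lengths²: AB² = 68, AC² = 74, BC² = 34.
Since AC² = 74 < 68 + 34 = 102, the triangle is acute, so the smallest enclosing circle is the circumcircle.
Circumcentre = (33/23, 40/23), r² = 10693/529.
r = √(10693/529) ≈ 4.496.

4.496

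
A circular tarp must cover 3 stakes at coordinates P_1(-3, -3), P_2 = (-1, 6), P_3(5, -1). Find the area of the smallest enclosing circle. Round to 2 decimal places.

Side lengths²: P_1P_2² = 85, P_1P_3² = 68, P_2P_3² = 85.
Since P_2P_3² = 85 < 85 + 68 = 153, the triangle is acute, so the smallest enclosing circle is the circumcircle.
Circumcentre = (0.25, 1), r² = 26.5625.
Area = π·r² = π·26.5625 ≈ 83.45.

83.45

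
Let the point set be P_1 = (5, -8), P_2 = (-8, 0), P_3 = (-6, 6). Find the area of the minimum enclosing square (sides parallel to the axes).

The bounding box has width 13 and height 14.
An axis-aligned square enclosing the set must have side ≥ max(width, height).
So the minimum side is max(13, 14) = 14.
Area = 14² = 196.

196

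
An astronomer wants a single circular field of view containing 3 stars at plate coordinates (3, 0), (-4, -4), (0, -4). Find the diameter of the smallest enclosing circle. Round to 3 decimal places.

8.062

Call the three points A, B, C in the order given.
Side lengths²: AB² = 65, AC² = 25, BC² = 16.
Since AB² = 65 ≥ 25 + 16 = 41, the angle opposite AB is not acute, so the smallest enclosing circle has AB as diameter.
Centre = midpoint of AB = (-0.5, -2), r² = 65/4 = 16.25.
Diameter = 2r = 2√(16.25) ≈ 8.062.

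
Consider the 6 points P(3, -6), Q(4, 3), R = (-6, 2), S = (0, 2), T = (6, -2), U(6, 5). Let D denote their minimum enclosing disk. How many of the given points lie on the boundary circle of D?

3

The minimum enclosing circle is determined by three boundary points: P, R, U.
Their circumcentre is (61/82, 43/82) with r² = 160225/3362.
The farthest remaining point T is at distance² 114305/3362 ≤ 160225/3362.
The points at distance exactly r from the centre are P, R, U — 3 points.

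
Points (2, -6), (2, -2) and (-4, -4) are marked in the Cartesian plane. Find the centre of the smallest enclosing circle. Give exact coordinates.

(-2/3, -4)

Call the three points A, B, C in the order given.
Side lengths²: AB² = 16, AC² = 40, BC² = 40.
Since BC² = 40 < 40 + 16 = 56, the triangle is acute, so the smallest enclosing circle is the circumcircle.
Circumcentre = (-2/3, -4), r² = 100/9.
Centre = (-2/3, -4).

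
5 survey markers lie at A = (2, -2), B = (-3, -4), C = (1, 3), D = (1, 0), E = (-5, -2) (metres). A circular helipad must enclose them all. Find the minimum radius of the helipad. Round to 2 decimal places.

The minimum enclosing circle is determined by three boundary points: B, C, E.
Their circumcentre is (-29/22, -7/22) with r² = 3965/242.
The farthest remaining point A is at distance² 3349/242 ≤ 3965/242.
r = √(3965/242) ≈ 4.05.

4.05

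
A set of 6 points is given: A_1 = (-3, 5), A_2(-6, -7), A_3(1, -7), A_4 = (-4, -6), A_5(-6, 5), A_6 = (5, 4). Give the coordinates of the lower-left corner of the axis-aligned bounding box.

(-6, -7)

x-range [-6, 5], y-range [-7, 5].
The lower-left corner is (-6, -7).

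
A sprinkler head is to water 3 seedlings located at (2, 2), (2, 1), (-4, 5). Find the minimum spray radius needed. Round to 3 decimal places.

3.606

Call the three points A, B, C in the order given.
Side lengths²: AB² = 1, AC² = 45, BC² = 52.
Since BC² = 52 ≥ 45 + 1 = 46, the angle opposite BC is not acute, so the smallest enclosing circle has BC as diameter.
Centre = midpoint of BC = (-1, 3), r² = 52/4 = 13.
r = √13 ≈ 3.606.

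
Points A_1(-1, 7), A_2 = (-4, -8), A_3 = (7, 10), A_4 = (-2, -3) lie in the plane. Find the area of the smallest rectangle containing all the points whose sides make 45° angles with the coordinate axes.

174

In coordinates u = x + y, v = x − y the rectangle is axis-aligned; the map (x,y)→(u,v) scales areas by 2.
u-values: 6, -12, 17, -5; range = 17 − (-12) = 29.
v-values: -8, 4, -3, 1; range = 4 − (-8) = 12.
Area = (29 × 12) / 2 = 174.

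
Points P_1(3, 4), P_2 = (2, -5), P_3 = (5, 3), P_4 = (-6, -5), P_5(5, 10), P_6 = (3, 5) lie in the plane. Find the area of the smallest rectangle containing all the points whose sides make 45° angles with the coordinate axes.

In coordinates u = x + y, v = x − y the rectangle is axis-aligned; the map (x,y)→(u,v) scales areas by 2.
u-values: 7, -3, 8, -11, 15, 8; range = 15 − (-11) = 26.
v-values: -1, 7, 2, -1, -5, -2; range = 7 − (-5) = 12.
Area = (26 × 12) / 2 = 156.

156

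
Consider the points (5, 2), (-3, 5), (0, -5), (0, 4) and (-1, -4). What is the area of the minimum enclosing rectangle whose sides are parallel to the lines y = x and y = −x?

In coordinates u = x + y, v = x − y the rectangle is axis-aligned; the map (x,y)→(u,v) scales areas by 2.
u-values: 7, 2, -5, 4, -5; range = 7 − (-5) = 12.
v-values: 3, -8, 5, -4, 3; range = 5 − (-8) = 13.
Area = (12 × 13) / 2 = 78.

78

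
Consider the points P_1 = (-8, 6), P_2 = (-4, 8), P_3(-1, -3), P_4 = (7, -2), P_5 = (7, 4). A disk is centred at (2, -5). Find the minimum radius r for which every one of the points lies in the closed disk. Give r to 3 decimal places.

14.866

The required radius is the distance from (2, -5) to the farthest point.
Squared distances: 221, 205, 13, 34, 106.
Maximum is 221, attained at P_1.
r = √221 ≈ 14.866.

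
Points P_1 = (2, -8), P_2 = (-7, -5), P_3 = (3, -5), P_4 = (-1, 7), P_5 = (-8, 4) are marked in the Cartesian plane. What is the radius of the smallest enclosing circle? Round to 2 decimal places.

7.98

The minimum enclosing circle of a finite set is fixed by two of the points (as a diameter) or three (as a circumcircle).
The minimum enclosing circle is determined by three boundary points: P_1, P_4, P_5.
Their circumcentre is (-33/19, -18/19) with r² = 22997/361.
The farthest remaining point P_2 is at distance² 15929/361 ≤ 22997/361.
r = √(22997/361) ≈ 7.98.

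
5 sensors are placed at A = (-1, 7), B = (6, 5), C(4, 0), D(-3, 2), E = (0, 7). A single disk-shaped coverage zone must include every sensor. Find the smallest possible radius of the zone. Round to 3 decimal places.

A smallest enclosing disk is always determined by at most three of the input points on its boundary.
The farthest pair is B–D with squared distance 90. The circle on this segment as diameter has centre (1.5, 3.5) and r² = 90/4 = 22.5.
Check A: distance² to centre = 18.5 ≤ 22.5, so it lies inside.
All remaining points lie in this disk, and no smaller disk contains both endpoints, so this is the minimum enclosing circle.
r = √(22.5) ≈ 4.743.

4.743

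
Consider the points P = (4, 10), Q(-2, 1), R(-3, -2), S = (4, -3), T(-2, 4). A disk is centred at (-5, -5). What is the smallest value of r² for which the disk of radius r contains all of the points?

306

The required radius is the distance from (-5, -5) to the farthest point.
Squared distances: 306, 45, 13, 85, 90.
Maximum is 306, attained at P.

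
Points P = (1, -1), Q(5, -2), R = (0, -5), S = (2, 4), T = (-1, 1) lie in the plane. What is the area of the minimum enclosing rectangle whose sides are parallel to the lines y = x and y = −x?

49.5

In coordinates u = x + y, v = x − y the rectangle is axis-aligned; the map (x,y)→(u,v) scales areas by 2.
u-values: 0, 3, -5, 6, 0; range = 6 − (-5) = 11.
v-values: 2, 7, 5, -2, -2; range = 7 − (-2) = 9.
Area = (11 × 9) / 2 = 49.5.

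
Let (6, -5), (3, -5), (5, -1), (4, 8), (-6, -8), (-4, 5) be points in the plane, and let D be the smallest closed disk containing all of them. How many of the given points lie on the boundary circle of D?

The minimum enclosing circle of a finite set is fixed by two of the points (as a diameter) or three (as a circumcircle).
The farthest pair is (4, 8)–(-6, -8) with squared distance 356. The circle on this segment as diameter has centre (-1, 0) and r² = 356/4 = 89.
Check (6, -5): distance² to centre = 74 ≤ 89, so it lies inside.
All remaining points lie in this disk, and no smaller disk contains both endpoints, so this is the minimum enclosing circle.
The points at distance exactly r from the centre are (4, 8), (-6, -8) — 2 points.

2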